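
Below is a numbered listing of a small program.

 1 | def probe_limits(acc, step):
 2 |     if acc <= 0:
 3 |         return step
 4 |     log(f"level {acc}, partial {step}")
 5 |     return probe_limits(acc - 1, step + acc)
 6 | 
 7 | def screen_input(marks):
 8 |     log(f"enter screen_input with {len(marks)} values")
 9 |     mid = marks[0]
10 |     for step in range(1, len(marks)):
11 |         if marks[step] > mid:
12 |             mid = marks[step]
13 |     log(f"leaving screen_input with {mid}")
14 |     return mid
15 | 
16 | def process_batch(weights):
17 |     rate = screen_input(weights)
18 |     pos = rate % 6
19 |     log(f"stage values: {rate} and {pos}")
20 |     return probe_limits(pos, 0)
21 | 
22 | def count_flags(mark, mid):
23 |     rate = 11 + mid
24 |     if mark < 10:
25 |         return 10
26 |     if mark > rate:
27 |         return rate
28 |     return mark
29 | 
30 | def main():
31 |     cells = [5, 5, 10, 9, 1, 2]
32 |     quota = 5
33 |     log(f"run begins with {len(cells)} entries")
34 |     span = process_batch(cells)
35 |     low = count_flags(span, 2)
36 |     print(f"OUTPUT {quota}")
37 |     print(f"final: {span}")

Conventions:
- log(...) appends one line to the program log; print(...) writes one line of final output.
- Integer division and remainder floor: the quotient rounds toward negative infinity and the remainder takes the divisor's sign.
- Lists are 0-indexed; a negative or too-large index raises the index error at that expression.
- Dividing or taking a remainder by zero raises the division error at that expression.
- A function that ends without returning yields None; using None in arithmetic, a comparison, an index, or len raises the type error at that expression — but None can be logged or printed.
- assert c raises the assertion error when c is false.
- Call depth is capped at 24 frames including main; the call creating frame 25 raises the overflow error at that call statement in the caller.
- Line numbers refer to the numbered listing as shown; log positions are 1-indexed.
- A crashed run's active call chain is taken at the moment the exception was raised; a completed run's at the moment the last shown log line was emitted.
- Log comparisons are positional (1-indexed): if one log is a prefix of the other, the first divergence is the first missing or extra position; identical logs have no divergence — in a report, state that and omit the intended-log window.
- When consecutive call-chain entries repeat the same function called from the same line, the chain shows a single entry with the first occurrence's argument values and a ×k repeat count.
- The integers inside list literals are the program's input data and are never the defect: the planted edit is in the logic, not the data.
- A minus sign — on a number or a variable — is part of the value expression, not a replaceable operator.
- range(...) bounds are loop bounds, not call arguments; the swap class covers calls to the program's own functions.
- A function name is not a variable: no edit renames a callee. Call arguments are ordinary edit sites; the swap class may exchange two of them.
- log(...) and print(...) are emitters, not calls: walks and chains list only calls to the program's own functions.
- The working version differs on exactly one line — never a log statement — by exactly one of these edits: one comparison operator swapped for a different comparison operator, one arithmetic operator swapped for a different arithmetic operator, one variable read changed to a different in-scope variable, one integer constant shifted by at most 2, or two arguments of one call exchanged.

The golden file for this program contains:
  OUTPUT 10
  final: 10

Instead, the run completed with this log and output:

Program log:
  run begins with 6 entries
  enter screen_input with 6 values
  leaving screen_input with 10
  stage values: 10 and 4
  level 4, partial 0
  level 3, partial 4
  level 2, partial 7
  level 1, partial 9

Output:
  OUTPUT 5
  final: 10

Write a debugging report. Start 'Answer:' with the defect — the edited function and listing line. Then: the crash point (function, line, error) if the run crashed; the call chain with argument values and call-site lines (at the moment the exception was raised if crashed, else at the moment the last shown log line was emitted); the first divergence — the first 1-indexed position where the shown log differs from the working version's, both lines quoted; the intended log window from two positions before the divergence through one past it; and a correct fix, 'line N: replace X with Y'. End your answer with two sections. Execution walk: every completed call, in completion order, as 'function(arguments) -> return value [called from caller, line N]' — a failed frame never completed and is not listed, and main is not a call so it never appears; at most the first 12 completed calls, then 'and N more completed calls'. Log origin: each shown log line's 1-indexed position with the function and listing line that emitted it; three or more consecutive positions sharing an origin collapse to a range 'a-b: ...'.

Answer: the defect is in main at line 36.
Key fact: Nothing in the log betrays the bug — only the output does.
Call chain: main -> process_batch([5, 5, 10, 9, 1, 2]) (called at line 34) -> probe_limits(4, 0) (called at line 20) -> probe_limits(3, 4) (called at line 5) ×3.
First divergence: there is none — every log position agrees.
Execution walk:
  screen_input([5, 5, 10, 9, 1, 2]) -> 10  [called from process_batch, line 17]
  probe_limits(0, 10) -> 10  [called from probe_limits, line 5]
  probe_limits(1, 9) -> 10  [called from probe_limits, line 5]
  probe_limits(2, 7) -> 10  [called from probe_limits, line 5]
  probe_limits(3, 4) -> 10  [called from probe_limits, line 5]
  probe_limits(4, 0) -> 10  [called from process_batch, line 20]
  process_batch([5, 5, 10, 9, 1, 2]) -> 10  [called from main, line 34]
  count_flags(10, 2) -> 10  [called from main, line 35]
Log origin:
  1: emitted by main (line 33)
  2: emitted by screen_input (line 8)
  3: emitted by screen_input (line 13)
  4: emitted by process_batch (line 19)
  5-8: emitted by probe_limits (line 4)
A correct fix: line 36: replace `quota` with `low`.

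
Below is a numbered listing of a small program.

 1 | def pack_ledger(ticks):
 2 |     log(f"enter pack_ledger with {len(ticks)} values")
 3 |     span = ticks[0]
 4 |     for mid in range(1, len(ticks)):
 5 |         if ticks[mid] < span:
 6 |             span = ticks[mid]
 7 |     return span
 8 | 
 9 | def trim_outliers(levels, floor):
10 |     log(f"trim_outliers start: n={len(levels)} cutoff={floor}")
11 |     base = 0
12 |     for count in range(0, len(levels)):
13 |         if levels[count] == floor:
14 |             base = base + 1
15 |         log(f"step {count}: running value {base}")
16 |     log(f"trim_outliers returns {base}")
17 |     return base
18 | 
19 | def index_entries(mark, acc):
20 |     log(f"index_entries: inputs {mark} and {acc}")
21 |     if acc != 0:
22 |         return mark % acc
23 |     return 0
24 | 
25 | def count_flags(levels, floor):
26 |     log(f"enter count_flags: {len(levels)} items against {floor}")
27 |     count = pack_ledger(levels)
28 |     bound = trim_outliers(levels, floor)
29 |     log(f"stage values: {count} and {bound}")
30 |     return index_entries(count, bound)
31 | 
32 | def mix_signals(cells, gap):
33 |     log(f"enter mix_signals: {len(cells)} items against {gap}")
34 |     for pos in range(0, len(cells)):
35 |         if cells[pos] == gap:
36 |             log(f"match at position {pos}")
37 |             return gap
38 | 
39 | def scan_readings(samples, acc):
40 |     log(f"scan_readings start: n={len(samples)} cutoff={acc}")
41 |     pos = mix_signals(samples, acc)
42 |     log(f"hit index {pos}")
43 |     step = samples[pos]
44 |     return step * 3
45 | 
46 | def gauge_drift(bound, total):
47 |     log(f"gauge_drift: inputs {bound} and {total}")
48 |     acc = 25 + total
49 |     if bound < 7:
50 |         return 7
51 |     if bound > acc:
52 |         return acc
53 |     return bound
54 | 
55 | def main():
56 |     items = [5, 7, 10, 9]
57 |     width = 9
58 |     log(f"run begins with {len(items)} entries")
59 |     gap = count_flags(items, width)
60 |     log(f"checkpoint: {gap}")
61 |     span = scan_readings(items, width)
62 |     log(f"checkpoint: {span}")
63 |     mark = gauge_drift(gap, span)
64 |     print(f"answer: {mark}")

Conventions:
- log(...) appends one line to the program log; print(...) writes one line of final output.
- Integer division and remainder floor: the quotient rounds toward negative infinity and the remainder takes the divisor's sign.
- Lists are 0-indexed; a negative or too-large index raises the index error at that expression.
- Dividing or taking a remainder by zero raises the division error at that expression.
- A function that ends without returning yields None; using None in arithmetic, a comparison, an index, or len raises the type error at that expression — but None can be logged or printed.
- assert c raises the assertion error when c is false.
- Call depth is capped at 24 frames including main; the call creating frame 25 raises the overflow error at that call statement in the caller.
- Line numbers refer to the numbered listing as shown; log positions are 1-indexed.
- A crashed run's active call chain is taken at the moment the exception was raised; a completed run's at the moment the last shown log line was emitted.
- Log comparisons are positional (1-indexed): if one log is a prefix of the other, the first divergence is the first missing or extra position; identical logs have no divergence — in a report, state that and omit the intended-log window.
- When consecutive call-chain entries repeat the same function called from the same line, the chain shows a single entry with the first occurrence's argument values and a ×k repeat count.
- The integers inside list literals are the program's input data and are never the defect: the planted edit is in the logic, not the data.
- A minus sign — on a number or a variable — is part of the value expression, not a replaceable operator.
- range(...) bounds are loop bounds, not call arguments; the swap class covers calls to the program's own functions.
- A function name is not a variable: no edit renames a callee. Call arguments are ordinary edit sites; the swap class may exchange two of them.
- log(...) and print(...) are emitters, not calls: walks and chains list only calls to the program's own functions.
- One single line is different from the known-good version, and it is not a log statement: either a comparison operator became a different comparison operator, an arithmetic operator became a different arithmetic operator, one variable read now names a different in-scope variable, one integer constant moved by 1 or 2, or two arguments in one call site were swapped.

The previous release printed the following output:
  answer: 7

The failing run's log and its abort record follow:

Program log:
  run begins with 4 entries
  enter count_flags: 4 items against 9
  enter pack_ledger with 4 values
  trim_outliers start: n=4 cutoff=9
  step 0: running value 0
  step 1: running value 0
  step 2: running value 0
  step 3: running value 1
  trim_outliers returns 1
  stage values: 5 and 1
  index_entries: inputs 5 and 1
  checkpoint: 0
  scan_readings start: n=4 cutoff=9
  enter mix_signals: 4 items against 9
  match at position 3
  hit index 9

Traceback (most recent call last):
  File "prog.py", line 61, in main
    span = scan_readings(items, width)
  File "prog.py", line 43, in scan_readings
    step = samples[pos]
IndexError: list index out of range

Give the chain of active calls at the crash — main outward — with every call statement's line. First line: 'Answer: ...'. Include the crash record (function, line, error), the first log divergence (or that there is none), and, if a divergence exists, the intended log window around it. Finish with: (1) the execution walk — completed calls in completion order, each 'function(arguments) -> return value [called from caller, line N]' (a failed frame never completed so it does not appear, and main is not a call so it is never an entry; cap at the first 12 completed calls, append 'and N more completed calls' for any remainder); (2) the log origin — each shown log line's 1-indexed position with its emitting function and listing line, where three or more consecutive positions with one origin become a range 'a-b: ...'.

Answer: main -> scan_readings (called at line 61).
Key observation: The log first diverges at position 16: the faulty run prints 'hit index 9' where the working version prints 'hit index 3'.
Crash: scan_readings, line 43, IndexError.
First divergence: position 16 — shown 'hit index 9', intended 'hit index 3'.
Intended log window:
  14: enter mix_signals: 4 items against 9
  15: match at position 3
  16: hit index 3
  17: checkpoint: 27
Execution walk:
  pack_ledger([5, 7, 10, 9]) -> 5  [called from count_flags, line 27]
  trim_outliers([5, 7, 10, 9], 9) -> 1  [called from count_flags, line 28]
  index_entries(5, 1) -> 0  [called from count_flags, line 30]
  count_flags([5, 7, 10, 9], 9) -> 0  [called from main, line 59]
  mix_signals([5, 7, 10, 9], 9) -> 9  [called from scan_readings, line 41]
Log line origins:
  1: emitted by main (line 58)
  2: emitted by count_flags (line 26)
  3: emitted by pack_ledger (line 2)
  4: emitted by trim_outliers (line 10)
  5-8: emitted by trim_outliers (line 15)
  9: emitted by trim_outliers (line 16)
  10: emitted by count_flags (line 29)
  11: emitted by index_entries (line 20)
  12: emitted by main (line 60)
  13: emitted by scan_readings (line 40)
  14: emitted by mix_signals (line 33)
  15: emitted by mix_signals (line 36)
  16: emitted by scan_readings (line 42)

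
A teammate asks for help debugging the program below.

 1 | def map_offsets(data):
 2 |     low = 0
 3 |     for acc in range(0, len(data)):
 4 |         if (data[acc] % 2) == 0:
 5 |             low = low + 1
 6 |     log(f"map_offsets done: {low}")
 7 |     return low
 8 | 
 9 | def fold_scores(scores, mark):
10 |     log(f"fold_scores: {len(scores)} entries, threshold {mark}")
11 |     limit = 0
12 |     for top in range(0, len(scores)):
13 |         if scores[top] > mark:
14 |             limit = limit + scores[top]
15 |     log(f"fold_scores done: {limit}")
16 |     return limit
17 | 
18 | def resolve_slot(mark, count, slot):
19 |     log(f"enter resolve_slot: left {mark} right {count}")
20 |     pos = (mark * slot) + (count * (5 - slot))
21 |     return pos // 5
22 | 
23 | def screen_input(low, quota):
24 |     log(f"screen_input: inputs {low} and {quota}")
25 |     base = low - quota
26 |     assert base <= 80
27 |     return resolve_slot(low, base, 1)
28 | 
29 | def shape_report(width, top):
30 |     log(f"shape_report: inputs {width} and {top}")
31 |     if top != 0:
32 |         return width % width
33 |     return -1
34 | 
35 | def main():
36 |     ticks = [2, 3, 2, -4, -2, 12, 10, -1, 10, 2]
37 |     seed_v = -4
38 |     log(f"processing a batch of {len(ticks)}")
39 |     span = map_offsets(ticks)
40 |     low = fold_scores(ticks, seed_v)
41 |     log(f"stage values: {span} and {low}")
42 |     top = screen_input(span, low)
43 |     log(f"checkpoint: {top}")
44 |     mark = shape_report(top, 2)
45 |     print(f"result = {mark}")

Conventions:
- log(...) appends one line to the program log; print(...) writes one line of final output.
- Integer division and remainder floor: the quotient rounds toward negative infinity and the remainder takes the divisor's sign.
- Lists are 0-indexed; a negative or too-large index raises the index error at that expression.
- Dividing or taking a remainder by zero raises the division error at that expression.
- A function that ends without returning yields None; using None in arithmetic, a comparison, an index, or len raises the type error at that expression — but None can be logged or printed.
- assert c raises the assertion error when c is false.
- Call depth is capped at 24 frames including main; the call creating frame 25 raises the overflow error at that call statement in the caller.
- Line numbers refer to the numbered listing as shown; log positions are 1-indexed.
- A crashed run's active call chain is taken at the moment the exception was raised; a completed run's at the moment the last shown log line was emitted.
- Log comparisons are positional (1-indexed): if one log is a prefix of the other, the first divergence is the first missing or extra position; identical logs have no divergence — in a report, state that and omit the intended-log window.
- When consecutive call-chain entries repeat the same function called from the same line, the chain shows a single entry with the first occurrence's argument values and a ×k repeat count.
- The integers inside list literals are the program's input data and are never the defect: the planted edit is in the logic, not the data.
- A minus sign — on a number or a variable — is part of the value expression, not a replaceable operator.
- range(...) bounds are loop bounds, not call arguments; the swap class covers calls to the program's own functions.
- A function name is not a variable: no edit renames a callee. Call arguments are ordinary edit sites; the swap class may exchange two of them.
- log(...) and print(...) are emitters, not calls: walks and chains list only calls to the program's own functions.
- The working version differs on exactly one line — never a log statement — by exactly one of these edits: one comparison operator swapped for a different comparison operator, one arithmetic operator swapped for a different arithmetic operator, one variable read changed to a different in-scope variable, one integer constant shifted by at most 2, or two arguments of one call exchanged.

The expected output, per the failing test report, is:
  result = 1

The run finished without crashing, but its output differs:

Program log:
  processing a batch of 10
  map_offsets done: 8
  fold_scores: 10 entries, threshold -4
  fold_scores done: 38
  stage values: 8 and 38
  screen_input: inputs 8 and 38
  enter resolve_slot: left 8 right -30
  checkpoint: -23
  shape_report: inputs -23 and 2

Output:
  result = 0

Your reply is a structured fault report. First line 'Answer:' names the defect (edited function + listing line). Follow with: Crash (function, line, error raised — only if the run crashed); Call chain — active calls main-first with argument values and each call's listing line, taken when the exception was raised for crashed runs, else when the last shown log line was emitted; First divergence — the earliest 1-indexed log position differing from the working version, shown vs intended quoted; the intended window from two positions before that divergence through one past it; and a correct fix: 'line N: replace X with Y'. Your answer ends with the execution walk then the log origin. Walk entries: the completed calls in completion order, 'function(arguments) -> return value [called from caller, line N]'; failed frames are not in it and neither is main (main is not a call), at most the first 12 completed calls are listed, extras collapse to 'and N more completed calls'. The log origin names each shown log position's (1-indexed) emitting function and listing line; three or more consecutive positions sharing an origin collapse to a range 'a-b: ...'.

Answer: the defect is in shape_report at line 32.
Key observation: Log streams are identical — the defect surfaces only in the printed output.
Call chain: main -> shape_report(-23, 2) (called at line 44).
First divergence: none — the logs agree in full.
Execution walk:
  map_offsets([2, 3, 2, -4, -2, 12, 10, -1, 10, 2]) -> 8  [called from main, line 39]
  fold_scores([2, 3, 2, -4, -2, 12, 10, -1, 10, 2], -4) -> 38  [called from main, line 40]
  resolve_slot(8, -30, 1) -> -23  [called from screen_input, line 27]
  screen_input(8, 38) -> -23  [called from main, line 42]
  shape_report(-23, 2) -> 0  [called from main, line 44]
Log line origins:
  1: from main, line 38
  2: from map_offsets, line 6
  3: from fold_scores, line 10
  4: from fold_scores, line 15
  5: from main, line 41
  6: from screen_input, line 24
  7: from resolve_slot, line 19
  8: from main, line 43
  9: from shape_report, line 30
A correct fix: line 32: replace `width % width` with `width % top`.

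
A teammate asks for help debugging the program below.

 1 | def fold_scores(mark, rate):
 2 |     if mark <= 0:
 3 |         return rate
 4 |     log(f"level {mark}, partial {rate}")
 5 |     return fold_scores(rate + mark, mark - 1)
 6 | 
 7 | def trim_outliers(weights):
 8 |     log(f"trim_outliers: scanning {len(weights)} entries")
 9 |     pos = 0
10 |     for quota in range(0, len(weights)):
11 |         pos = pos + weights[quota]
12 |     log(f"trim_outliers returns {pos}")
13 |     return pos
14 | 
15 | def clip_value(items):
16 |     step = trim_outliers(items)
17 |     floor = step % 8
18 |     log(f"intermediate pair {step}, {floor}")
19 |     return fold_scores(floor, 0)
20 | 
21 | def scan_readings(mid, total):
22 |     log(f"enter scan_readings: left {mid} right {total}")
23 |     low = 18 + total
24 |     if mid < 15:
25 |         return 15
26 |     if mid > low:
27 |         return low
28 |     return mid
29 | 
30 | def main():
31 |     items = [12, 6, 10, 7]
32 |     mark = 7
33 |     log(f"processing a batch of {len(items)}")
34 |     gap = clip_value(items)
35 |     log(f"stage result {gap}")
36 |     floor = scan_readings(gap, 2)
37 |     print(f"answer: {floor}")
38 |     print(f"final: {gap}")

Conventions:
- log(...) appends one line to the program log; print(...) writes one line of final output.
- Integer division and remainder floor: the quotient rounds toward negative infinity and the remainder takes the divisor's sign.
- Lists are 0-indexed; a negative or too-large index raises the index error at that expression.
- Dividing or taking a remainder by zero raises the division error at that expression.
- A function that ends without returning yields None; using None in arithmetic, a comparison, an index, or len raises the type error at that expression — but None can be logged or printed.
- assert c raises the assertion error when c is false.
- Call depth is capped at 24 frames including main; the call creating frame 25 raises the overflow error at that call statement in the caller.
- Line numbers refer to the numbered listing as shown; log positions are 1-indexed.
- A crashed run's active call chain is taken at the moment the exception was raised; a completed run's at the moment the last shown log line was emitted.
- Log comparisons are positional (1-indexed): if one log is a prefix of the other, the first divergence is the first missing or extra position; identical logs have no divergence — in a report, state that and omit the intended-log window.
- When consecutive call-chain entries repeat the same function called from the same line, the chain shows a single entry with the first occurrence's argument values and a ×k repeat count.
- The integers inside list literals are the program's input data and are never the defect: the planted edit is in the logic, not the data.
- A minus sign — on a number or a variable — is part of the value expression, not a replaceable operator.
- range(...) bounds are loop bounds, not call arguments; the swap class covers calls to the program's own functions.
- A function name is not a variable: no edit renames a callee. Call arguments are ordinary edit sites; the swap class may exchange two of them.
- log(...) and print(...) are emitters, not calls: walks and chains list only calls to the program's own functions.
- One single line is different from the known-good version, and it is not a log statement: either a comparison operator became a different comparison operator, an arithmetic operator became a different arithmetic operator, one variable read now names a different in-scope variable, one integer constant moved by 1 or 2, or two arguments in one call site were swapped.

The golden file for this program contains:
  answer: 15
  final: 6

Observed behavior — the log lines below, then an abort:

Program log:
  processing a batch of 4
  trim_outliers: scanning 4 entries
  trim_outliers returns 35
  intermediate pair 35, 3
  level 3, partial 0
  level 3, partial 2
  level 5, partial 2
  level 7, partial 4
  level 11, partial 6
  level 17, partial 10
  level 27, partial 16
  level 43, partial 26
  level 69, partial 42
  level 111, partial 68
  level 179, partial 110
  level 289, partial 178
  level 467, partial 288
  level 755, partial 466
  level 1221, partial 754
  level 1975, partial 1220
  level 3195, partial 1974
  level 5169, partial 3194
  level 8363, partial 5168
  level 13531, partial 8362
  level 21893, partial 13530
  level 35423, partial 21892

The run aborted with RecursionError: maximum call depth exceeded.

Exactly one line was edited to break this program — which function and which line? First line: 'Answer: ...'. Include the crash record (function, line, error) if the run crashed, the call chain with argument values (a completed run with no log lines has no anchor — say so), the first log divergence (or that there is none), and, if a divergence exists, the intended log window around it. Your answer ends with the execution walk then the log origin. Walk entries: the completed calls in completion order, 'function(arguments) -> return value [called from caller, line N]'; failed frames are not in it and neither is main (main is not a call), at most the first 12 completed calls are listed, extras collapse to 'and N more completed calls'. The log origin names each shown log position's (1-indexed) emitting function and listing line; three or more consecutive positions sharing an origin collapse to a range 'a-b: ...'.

Answer: the defect is in fold_scores at line 5.
The tell: Position 6 is the first bad log line: 'level 3, partial 2' should read 'level 2, partial 3'.
Crash: fold_scores, line 5, RecursionError.
Call chain: main -> clip_value([12, 6, 10, 7]) (called at line 34) -> fold_scores(3, 0) (called at line 19) -> fold_scores(3, 2) (called at line 5) ×21.
First divergence: position 6 — the shown line 'level 3, partial 2' should read 'level 2, partial 3'.
Intended log window:
  4: intermediate pair 35, 3
  5: level 3, partial 0
  6: level 2, partial 3
  7: level 1, partial 5
Execution walk:
  trim_outliers([12, 6, 10, 7]) -> 35  [called from clip_value, line 16]
Log line origins:
  1: logged in main at line 33
  2: logged in trim_outliers at line 8
  3: logged in trim_outliers at line 12
  4: logged in clip_value at line 18
  5-26: logged in fold_scores at line 4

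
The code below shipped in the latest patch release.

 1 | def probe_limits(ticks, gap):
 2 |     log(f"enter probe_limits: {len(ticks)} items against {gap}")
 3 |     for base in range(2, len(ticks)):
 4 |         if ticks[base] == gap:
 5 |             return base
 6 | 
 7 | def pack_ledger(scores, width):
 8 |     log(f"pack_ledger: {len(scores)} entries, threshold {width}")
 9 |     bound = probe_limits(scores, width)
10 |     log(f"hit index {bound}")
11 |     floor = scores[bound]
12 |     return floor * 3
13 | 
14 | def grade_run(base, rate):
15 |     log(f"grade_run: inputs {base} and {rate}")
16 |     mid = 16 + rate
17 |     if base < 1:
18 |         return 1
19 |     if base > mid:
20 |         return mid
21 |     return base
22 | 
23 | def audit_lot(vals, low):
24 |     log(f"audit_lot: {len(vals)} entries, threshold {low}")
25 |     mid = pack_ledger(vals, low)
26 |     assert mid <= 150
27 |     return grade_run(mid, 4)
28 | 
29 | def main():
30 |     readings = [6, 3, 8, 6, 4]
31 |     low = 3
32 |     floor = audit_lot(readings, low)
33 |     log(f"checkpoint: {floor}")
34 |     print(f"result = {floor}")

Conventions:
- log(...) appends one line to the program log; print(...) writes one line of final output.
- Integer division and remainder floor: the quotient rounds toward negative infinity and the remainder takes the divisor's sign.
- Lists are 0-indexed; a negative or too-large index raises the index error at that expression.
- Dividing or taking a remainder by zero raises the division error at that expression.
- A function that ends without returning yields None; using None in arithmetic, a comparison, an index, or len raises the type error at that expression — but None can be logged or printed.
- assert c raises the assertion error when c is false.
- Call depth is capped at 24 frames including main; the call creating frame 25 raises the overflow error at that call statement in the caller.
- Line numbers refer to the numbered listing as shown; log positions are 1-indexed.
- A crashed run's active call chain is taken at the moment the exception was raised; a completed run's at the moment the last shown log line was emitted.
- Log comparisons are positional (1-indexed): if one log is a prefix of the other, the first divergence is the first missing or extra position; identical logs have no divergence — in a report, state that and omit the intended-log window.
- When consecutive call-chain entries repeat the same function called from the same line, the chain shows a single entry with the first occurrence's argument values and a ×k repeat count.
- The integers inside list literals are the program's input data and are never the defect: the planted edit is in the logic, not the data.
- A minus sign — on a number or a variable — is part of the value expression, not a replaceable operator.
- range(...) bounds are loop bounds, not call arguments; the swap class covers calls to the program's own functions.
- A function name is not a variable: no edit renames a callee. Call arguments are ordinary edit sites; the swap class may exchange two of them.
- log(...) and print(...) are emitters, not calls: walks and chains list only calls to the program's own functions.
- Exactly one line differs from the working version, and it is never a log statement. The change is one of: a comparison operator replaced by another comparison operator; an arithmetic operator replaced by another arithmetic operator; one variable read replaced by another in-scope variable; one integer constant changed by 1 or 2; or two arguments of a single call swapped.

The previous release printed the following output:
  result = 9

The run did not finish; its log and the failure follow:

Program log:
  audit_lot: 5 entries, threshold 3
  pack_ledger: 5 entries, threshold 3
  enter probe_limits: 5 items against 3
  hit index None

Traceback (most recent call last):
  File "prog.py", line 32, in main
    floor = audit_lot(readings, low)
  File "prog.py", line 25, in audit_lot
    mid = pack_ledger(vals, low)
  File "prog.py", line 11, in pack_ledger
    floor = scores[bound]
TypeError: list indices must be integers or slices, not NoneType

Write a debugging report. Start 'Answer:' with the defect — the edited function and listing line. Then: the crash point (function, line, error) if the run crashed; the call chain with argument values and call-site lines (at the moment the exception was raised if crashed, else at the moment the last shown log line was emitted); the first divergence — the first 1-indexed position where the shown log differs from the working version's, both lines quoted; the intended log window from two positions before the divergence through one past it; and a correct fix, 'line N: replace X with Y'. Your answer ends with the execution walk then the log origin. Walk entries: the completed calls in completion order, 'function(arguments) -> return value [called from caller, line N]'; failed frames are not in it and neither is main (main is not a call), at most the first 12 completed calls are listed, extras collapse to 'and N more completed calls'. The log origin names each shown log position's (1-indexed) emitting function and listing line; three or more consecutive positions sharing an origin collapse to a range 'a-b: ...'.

Answer: the defect is in probe_limits at line 3.
Key fact: At log position 4 the runs split — shown 'hit index None', but the working version logs 'hit index 1'.
Crash: pack_ledger, line 11, TypeError.
Call chain: main -> audit_lot([6, 3, 8, 6, 4], 3) (called at line 32) -> pack_ledger([6, 3, 8, 6, 4], 3) (called at line 25).
First divergence: position 4; shown 'hit index None' vs intended 'hit index 1'.
Intended log window:
  2: pack_ledger: 5 entries, threshold 3
  3: enter probe_limits: 5 items against 3
  4: hit index 1
  5: grade_run: inputs 9 and 4
Execution walk:
  probe_limits([6, 3, 8, 6, 4], 3) -> None  [called from pack_ledger, line 9]
Log origin:
  1: from audit_lot, line 24
  2: from pack_ledger, line 8
  3: from probe_limits, line 2
  4: from pack_ledger, line 10
A correct fix: line 3: replace `2` with `0`.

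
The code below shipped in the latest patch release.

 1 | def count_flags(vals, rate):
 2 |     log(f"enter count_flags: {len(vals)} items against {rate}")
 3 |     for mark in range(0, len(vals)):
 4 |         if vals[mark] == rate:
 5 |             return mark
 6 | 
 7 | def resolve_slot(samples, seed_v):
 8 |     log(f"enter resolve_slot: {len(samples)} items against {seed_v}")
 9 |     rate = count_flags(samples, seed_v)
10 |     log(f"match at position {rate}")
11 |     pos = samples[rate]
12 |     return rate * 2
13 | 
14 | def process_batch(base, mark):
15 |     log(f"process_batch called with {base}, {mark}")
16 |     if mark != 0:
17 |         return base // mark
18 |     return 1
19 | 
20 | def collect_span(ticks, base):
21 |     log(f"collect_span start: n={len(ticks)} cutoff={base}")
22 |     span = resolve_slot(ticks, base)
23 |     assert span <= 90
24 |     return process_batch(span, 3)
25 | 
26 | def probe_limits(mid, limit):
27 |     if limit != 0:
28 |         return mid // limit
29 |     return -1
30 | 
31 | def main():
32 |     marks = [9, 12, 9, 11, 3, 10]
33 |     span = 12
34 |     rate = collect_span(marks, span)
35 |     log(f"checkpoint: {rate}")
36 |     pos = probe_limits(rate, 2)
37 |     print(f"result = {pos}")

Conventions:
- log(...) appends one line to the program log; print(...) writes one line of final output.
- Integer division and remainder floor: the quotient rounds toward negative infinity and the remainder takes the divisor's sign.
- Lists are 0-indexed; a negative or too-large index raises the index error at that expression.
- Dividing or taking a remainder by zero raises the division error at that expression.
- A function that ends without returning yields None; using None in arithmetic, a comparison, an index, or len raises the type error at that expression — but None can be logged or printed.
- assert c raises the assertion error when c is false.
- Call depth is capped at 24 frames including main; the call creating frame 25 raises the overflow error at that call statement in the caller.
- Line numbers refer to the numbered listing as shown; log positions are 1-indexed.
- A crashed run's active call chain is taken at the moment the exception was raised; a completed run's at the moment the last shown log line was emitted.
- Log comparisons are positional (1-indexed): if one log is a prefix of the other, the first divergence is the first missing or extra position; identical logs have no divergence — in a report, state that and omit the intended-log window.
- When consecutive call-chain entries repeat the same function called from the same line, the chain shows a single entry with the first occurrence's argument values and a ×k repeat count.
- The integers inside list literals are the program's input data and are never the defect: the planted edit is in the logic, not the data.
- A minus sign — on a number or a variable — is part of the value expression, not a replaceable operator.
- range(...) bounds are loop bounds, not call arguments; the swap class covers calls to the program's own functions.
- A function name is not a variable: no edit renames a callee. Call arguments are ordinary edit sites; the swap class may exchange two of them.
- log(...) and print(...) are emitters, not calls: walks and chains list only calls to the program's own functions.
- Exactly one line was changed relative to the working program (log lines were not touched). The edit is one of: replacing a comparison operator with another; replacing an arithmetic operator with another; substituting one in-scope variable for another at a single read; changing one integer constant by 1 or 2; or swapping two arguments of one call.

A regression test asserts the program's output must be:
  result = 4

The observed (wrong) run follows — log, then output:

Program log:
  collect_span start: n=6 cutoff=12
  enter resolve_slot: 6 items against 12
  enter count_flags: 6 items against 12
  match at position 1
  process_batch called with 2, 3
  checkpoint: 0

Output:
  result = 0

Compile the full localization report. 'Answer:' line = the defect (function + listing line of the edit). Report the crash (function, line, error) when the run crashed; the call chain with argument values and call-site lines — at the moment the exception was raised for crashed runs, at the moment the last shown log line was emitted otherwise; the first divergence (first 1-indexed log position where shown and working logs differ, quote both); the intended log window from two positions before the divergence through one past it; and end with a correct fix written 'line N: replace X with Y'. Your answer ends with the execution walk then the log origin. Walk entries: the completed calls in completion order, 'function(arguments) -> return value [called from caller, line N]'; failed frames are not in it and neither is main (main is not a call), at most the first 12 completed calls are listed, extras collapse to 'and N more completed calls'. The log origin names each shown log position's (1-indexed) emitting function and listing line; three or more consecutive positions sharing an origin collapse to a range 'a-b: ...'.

Answer: the defect is in resolve_slot at line 12.
Core observation: The log first diverges at position 5: the faulty run prints 'process_batch called with 2, 3' where the working version prints 'process_batch called with 24, 3'.
Call chain: main.
First divergence: at position 5 the run shows 'process_batch called with 2, 3' where the working version logs 'process_batch called with 24, 3'.
Intended log window:
  3: enter count_flags: 6 items against 12
  4: match at position 1
  5: process_batch called with 24, 3
  6: checkpoint: 8
Execution walk:
  count_flags([9, 12, 9, 11, 3, 10], 12) -> 1  [called from resolve_slot, line 9]
  resolve_slot([9, 12, 9, 11, 3, 10], 12) -> 2  [called from collect_span, line 22]
  process_batch(2, 3) -> 0  [called from collect_span, line 24]
  collect_span([9, 12, 9, 11, 3, 10], 12) -> 0  [called from main, line 34]
  probe_limits(0, 2) -> 0  [called from main, line 36]
Log origins:
  1: logged in collect_span at line 21
  2: logged in resolve_slot at line 8
  3: logged in count_flags at line 2
  4: logged in resolve_slot at line 10
  5: logged in process_batch at line 15
  6: logged in main at line 35
A correct fix: line 12: replace `rate` with `pos`.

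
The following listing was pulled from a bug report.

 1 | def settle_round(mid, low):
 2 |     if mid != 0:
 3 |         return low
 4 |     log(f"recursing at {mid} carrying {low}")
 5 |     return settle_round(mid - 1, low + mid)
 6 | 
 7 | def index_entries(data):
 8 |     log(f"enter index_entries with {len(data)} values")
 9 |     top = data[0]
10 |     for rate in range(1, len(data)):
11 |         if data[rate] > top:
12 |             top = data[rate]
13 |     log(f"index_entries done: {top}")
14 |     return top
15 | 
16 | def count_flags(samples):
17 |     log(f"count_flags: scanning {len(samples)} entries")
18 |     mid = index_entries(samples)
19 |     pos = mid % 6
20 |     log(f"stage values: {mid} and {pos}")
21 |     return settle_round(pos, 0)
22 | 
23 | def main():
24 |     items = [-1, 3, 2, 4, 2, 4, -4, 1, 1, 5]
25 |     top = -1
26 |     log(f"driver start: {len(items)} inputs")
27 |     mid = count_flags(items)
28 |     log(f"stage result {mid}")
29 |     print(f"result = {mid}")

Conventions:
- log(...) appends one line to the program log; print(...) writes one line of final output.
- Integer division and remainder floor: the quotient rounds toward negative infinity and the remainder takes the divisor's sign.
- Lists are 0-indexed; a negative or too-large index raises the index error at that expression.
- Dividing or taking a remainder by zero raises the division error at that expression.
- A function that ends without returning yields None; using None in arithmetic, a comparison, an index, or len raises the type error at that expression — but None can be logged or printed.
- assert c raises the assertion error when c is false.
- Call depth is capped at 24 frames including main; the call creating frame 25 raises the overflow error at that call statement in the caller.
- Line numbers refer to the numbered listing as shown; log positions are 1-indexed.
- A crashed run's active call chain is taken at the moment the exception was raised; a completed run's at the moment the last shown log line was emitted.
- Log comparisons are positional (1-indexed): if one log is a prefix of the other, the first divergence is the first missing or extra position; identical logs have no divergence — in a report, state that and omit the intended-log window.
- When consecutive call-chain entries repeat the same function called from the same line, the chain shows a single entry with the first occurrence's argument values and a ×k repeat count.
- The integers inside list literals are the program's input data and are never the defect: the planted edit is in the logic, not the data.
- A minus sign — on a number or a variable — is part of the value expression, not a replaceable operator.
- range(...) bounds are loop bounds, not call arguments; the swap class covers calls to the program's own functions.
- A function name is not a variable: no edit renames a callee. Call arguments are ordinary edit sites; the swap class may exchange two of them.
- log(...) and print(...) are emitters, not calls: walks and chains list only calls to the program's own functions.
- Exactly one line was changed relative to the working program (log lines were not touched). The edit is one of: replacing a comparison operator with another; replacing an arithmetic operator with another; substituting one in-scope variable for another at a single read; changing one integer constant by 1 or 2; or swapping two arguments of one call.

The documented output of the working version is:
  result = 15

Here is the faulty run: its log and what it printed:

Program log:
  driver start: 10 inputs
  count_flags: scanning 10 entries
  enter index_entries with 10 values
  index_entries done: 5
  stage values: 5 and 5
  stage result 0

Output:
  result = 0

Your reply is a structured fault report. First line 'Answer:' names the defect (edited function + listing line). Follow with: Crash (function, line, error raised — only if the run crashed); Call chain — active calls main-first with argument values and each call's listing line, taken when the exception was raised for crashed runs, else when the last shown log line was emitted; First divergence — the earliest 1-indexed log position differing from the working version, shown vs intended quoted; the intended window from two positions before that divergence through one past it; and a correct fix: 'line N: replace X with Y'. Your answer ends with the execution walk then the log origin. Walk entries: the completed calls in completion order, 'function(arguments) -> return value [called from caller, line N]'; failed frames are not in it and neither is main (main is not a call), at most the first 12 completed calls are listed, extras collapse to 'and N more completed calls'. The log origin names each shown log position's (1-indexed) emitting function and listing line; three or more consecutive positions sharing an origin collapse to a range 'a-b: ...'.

Answer: the defect is in settle_round at line 2.
Core observation: At log position 6 the runs split — shown 'stage result 0', but the working version logs 'recursing at 5 carrying 0'.
Call chain: main.
First divergence: position 6 — the shown line 'stage result 0' should read 'recursing at 5 carrying 0'.
Intended log window:
  4: index_entries done: 5
  5: stage values: 5 and 5
  6: recursing at 5 carrying 0
  7: recursing at 4 carrying 5
Execution walk:
  index_entries([-1, 3, 2, 4, 2, 4, -4, 1, 1, 5]) -> 5  [called from count_flags, line 18]
  settle_round(5, 0) -> 0  [called from count_flags, line 21]
  count_flags([-1, 3, 2, 4, 2, 4, -4, 1, 1, 5]) -> 0  [called from main, line 27]
Log origin:
  1: logged in main at line 26
  2: logged in count_flags at line 17
  3: logged in index_entries at line 8
  4: logged in index_entries at line 13
  5: logged in count_flags at line 20
  6: logged in main at line 28
A correct fix: line 2: replace `!=` with `<=`.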